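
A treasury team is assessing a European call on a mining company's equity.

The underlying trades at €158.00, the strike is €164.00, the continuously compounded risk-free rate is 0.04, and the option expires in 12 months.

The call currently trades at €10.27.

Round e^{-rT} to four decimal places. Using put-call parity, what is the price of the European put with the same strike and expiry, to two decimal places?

exp(−rT) = exp(−0.04·1) = 0.9608
Put-call parity: C − P = S − K·e^(−rT) = 158 − 164·0.9608 = 158 − 157.5712 = 0.4288
P = C − (C − P) = 10.27 − (0.4288) = 9.8412

€9.84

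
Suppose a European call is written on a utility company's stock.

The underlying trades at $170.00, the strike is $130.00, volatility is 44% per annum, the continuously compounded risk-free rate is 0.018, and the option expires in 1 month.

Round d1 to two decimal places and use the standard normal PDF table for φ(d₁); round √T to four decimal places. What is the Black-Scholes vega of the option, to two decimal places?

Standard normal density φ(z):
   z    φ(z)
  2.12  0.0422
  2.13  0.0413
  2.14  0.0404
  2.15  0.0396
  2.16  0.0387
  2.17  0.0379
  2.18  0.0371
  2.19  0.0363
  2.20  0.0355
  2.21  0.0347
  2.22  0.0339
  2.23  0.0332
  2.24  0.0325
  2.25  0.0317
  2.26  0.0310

σ√T = 0.44 × 0.2887 = 0.1270
d₁ = [ln(170/130) + (0.018 + 0.44²/2)·0.08333] / 0.1270 = [0.2683 + 0.0096] / 0.1270 = 2.1873 ≈ 2.19
√T = √0.08333 = 0.2887
φ(d₁) = φ(2.19) = 0.0363
vega = S·φ(d₁)·√T = 170·0.0363·0.2887 = 1.7816

1.78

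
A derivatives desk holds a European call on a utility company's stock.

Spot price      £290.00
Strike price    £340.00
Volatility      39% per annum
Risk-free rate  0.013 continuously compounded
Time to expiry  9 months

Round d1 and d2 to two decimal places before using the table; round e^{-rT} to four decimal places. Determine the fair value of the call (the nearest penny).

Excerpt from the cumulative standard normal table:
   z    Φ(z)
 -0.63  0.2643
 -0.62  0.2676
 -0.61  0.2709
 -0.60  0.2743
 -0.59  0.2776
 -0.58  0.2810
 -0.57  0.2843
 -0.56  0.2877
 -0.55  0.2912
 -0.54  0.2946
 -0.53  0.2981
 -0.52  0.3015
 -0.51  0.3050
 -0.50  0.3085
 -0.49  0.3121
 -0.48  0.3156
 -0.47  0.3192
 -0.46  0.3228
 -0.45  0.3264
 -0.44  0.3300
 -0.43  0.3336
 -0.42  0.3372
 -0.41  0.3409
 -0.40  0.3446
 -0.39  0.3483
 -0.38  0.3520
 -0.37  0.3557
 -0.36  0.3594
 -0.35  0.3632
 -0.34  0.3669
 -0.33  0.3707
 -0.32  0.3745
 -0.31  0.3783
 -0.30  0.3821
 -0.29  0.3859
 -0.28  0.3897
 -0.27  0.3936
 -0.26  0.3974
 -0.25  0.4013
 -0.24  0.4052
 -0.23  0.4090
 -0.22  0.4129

£22.93

T = 0.75;  σ√T = 0.3377
ln(S/K) + (r + σ²/2)T = ln(290/340) + (0.013 + 0.39²/2)·0.75 = -0.1591 + 0.0668 = -0.0923
d₁ = -0.0923 / 0.3377 = -0.2732 ≈ -0.27
d₂ = d₁ − σ√T = -0.2732 − 0.3377 = -0.6110 ≈ -0.61
e^(−rT) = e^(−0.013·0.75) = 0.9903
N(d₁) = N(-0.27) = 0.3936;  N(d₂) = N(-0.61) = 0.2709
C = 290·0.3936 − 340·0.9903·0.2709 = 114.1440 − 91.2126 = 22.9314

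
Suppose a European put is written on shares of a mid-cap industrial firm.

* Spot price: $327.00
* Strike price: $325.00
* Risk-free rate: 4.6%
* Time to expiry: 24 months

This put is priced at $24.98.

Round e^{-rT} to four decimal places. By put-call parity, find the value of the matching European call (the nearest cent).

e^(−rT) = e^(−0.046·2) = 0.9121
Put-call parity: C − P = S − K·e^(−rT) = 327 − 325·0.9121 = 327 − 296.4325 = 30.5675
C = P + (C − P) = 24.98 + (30.5675) = 55.5475

$55.55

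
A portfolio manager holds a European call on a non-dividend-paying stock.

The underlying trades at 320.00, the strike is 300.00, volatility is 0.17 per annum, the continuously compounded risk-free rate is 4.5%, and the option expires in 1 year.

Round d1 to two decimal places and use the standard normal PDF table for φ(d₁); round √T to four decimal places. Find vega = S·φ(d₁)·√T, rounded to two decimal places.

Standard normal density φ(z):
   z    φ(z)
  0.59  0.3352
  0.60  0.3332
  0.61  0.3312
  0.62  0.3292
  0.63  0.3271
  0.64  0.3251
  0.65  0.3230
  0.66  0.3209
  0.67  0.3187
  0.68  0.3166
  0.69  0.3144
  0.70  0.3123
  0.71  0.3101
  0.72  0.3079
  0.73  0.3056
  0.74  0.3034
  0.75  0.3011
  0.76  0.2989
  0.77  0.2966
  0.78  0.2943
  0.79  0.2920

97.79

T = 1;  σ√T = 0.1700
d₁ = [ln(320/300) + (0.045 + 0.17²/2)·1] / 0.1700 = [0.0645 + 0.0595] / 0.1700 = 0.7293 which rounds to 0.73
√T = √1 = 1.0000
φ(d₁) = φ(0.73) = 0.3056
vega = S·φ(d₁)·√T = 320·0.3056·1.0000 = 97.7920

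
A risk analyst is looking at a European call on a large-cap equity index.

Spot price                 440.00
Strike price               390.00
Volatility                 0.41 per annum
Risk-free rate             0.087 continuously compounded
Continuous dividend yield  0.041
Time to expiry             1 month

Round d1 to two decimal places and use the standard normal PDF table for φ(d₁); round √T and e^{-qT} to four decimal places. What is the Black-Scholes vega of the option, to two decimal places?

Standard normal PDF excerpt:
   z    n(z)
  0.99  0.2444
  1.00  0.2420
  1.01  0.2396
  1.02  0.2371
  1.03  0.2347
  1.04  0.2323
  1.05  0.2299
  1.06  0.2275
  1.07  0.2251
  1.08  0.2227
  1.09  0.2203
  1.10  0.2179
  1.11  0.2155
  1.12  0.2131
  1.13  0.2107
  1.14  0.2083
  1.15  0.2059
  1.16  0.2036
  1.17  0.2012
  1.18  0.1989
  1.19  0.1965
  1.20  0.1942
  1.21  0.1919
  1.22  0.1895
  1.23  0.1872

27.28

σ√T = 0.41·√0.08333 = 0.1184
d₁ = [ln(440/390) + (0.087 − 0.041 + ½·0.41²)·0.08333] / (σ√T) = (0.1206 + 0.0108) / 0.1184 = 1.1108 → 1.11
√T = √0.08333 = 0.2887
φ(d₁) = φ(1.11) = 0.2155
e^(−qT) = e^(−0.041·0.08333) = 0.9966
vega = S·e^(−qT)·φ(d₁)·√T = 440·0.9966·0.2155·0.2887 = 27.2815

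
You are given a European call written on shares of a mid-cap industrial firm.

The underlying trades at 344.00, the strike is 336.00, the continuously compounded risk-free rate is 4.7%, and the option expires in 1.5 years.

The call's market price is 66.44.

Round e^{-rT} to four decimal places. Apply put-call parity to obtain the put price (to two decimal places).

e^(−rT) = e^(−0.047·1.5) = 0.9319
Put-call parity: C − P = S − K·e^(−rT) = 344 − 336·0.9319 = 344 − 313.1184 = 30.8816
P = C − (C − P) = 66.44 − (30.8816) = 35.5584

35.56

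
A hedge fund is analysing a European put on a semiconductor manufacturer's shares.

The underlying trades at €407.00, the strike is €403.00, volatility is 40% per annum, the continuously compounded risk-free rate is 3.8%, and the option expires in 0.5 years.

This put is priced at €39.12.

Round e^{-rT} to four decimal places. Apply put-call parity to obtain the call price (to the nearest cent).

e^(−rT) = e^(−0.038·0.5) = 0.9812
Put-call parity: C − P = S − K·e^(−rT) = 407 − 403·0.9812 = 407 − 395.4236 = 11.5764
C = P + (C − P) = 39.12 + (11.5764) = 50.6964

€50.70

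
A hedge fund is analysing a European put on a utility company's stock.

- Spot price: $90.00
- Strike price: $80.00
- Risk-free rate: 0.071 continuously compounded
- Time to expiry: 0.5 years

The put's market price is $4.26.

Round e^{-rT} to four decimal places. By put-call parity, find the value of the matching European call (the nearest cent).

exp(−rT) = exp(−0.071·0.5) = 0.9651
Put-call parity: C − P = S − K·e^(−rT) = 90 − 80·0.9651 = 90 − 77.2080 = 12.7920
C = P + (C − P) = 4.26 + (12.7920) = 17.0520

$17.05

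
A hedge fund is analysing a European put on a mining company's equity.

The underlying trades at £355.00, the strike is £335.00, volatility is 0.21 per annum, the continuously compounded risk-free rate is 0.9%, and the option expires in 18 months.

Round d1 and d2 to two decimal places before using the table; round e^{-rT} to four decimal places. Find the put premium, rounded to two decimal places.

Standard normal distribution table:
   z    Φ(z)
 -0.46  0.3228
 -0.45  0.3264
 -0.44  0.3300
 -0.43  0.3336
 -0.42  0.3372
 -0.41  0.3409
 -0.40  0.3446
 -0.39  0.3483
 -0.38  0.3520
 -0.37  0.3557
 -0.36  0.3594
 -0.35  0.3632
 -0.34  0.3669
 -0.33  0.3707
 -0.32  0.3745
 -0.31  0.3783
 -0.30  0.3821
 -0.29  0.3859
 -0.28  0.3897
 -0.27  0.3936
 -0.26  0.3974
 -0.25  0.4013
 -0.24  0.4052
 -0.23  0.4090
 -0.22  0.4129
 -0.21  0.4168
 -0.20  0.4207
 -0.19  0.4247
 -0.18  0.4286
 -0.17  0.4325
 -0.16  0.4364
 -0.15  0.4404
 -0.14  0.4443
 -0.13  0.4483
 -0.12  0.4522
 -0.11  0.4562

£24.54

T = 1.5;  σ√T = 0.2572
ln(S/K) + (r + σ²/2)T = ln(355/335) + (0.009 + 0.21²/2)·1.5 = 0.0580 + 0.0466 = 0.1046
d₁ = 0.1046 / 0.2572 = 0.4065 which rounds to 0.41
d₂ = d₁ − σ√T = 0.4065 − 0.2572 = 0.1493 which rounds to 0.15
exp(−rT) = exp(−0.009·1.5) = 0.9866
N(−d₂) = N(-0.15) = 0.4404;  N(−d₁) = N(-0.41) = 0.3409
P = 335·0.9866·0.4404 − 355·0.3409 = 145.5570 − 121.0195 = 24.5375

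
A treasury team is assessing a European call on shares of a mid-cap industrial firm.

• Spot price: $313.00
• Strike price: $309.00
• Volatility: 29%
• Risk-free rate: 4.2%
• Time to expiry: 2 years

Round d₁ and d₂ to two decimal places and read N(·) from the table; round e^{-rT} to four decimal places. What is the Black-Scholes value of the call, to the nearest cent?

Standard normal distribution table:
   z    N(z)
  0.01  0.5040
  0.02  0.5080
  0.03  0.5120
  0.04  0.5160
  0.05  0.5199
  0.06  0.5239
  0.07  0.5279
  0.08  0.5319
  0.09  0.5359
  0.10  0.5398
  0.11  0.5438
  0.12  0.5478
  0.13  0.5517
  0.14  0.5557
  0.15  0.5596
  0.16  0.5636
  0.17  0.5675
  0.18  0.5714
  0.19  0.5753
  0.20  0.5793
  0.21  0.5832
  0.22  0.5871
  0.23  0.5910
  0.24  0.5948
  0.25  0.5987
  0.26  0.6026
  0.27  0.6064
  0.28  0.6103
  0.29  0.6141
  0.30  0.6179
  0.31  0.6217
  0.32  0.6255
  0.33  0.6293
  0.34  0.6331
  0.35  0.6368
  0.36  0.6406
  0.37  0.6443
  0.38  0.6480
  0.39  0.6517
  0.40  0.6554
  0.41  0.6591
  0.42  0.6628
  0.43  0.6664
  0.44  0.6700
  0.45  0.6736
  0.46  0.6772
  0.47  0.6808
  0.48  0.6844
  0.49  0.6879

$64.25

T = 2;  σ√T = 0.4101
d₁ = [ln(313/309) + (0.042 + 0.29²/2)·2] / 0.4101 = [0.0129 + 0.1681] / 0.4101 = 0.4412 which rounds to 0.44
d₂ = d₁ − σ√T = 0.4412 − 0.4101 = 0.0311 which rounds to 0.03
exp(−rT) = exp(−0.042·2) = 0.9194
N(d₁) = N(0.44) = 0.6700;  N(d₂) = N(0.03) = 0.5120
C = 313·0.6700 − 309·0.9194·0.5120 = 209.7100 − 145.4564 = 64.2536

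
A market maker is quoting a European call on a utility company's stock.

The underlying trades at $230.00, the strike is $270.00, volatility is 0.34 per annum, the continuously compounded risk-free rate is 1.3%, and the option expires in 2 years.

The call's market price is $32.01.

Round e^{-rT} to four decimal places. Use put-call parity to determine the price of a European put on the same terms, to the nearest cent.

exp(−rT) = exp(−0.013·2) = 0.9743
Put-call parity: C − P = S − K·e^(−rT) = 230 − 270·0.9743 = 230 − 263.0610 = -33.0610
P = C − (C − P) = 32.01 − (-33.0610) = 65.0710

$65.07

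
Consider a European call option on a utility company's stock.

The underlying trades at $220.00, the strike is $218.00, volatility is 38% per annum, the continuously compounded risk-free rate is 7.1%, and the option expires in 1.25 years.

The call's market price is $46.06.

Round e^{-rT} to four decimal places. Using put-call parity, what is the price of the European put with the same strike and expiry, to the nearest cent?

$25.55

exp(−rT) = exp(−0.071·1.25) = 0.9151
Put-call parity: C − P = S − K·e^(−rT) = 220 − 218·0.9151 = 220 − 199.4918 = 20.5082
P = C − (C − P) = 46.06 − (20.5082) = 25.5518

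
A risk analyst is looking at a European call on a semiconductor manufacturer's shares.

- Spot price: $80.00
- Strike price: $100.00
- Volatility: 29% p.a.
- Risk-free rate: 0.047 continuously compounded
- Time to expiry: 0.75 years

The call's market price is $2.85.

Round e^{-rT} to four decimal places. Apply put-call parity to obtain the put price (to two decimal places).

$19.39

e^(−rT) = e^(−0.047·0.75) = 0.9654
Put-call parity: C − P = S − K·e^(−rT) = 80 − 100·0.9654 = 80 − 96.5400 = -16.5400
P = C − (C − P) = 2.85 − (-16.5400) = 19.3900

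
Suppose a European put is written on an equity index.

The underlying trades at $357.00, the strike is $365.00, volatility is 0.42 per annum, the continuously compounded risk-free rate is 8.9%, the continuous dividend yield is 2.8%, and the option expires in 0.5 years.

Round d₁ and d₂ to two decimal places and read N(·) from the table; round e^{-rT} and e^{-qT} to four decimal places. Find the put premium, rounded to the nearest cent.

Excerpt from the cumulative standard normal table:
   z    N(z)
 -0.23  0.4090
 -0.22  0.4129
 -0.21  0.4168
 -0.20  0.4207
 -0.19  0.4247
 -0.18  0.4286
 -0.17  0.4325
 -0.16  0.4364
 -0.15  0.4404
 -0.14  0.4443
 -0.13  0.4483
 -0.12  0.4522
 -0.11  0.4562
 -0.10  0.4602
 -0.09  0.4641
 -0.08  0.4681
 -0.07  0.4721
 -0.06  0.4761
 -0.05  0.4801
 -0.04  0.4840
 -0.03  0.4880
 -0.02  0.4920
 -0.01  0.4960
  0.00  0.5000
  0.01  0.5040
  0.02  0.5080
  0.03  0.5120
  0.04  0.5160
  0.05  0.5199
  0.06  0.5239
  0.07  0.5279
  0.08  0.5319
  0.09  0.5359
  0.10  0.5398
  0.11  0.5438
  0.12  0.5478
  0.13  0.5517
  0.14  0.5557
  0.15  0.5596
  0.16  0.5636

$40.37

σ√T = 0.42 × 0.7071 = 0.2970
d₁ = [ln(357/365) + (0.089 − 0.028 + ½·0.42²)·0.5] / (σ√T) = (-0.0222 + 0.0746) / 0.2970 = 0.1766 ≈ 0.18
d₂ = 0.1766 − 0.2970 = -0.1204 ≈ -0.12
e^(−qT) = e^(−0.028·0.5) = 0.9861;  e^(−rT) = e^(−0.089·0.5) = 0.9565
P = 365·0.9565·N(0.12) − 357·0.9861·N(-0.18) = 365·0.9565·0.5478 − 357·0.9861·0.4286 = 191.2493 − 150.8834 = 40.3659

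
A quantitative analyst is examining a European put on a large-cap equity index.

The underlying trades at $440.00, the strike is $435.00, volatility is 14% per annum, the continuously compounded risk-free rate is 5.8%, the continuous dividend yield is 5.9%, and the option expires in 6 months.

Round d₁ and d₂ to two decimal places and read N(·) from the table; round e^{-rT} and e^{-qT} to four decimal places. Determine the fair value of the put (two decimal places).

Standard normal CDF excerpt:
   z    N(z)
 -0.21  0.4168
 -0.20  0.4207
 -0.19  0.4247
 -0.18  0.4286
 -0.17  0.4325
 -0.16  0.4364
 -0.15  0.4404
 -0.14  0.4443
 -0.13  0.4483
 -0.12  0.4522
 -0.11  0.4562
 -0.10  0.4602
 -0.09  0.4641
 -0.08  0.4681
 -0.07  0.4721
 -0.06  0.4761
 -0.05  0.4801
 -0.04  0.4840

$14.75

σ√T = 0.14·√0.5 = 0.0990
d₁ = [ln(440/435) + (0.058 − 0.059 + 0.14²/2)·0.5] / 0.0990 = [0.0114 + 0.0044] / 0.0990 = 0.1599 ≈ 0.16
d₂ = d₁ − σ√T = 0.1599 − 0.0990 = 0.0609 ≈ 0.06
exp(−qT) = exp(−0.059·0.5) = 0.9709;  exp(−rT) = exp(−0.058·0.5) = 0.9714
P = 435·0.9714·N(-0.06) − 440·0.9709·N(-0.16) = 435·0.9714·0.4761 − 440·0.9709·0.4364 = 201.1803 − 186.4283 = 14.7520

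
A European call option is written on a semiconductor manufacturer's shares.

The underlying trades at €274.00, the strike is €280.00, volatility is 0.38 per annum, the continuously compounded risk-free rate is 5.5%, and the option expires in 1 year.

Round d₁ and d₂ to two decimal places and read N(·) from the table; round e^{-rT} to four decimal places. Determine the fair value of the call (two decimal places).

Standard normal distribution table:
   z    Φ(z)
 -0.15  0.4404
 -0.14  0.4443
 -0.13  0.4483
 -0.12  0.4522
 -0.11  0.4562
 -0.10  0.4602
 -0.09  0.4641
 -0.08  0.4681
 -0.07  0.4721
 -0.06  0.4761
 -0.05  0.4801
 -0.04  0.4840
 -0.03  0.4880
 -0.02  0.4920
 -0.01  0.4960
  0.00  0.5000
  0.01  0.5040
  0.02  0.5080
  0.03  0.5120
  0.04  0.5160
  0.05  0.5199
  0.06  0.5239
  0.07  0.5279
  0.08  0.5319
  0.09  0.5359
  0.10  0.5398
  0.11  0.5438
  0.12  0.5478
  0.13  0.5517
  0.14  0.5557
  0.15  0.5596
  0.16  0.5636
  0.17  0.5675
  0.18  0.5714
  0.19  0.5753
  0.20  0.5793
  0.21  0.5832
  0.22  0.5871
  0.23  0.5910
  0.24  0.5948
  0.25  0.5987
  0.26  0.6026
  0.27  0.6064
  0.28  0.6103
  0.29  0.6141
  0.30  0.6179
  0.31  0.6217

σ√T = 0.38 × 1.0000 = 0.3800
d₁ = [ln(274/280) + (0.055 + 0.38²/2)·1] / 0.3800 = [-0.0217 + 0.1272] / 0.3800 = 0.2777 ⇒ 0.28
d₂ = d₁ − σ√T = 0.2777 − 0.3800 = -0.1023 ⇒ -0.10
exp(−rT) = exp(−0.055·1) = 0.9465
C = 274·N(0.28) − 280·0.9465·N(-0.10) = 274·0.6103 − 280·0.9465·0.4602 = 167.2222 − 121.9622 = 45.2600

€45.26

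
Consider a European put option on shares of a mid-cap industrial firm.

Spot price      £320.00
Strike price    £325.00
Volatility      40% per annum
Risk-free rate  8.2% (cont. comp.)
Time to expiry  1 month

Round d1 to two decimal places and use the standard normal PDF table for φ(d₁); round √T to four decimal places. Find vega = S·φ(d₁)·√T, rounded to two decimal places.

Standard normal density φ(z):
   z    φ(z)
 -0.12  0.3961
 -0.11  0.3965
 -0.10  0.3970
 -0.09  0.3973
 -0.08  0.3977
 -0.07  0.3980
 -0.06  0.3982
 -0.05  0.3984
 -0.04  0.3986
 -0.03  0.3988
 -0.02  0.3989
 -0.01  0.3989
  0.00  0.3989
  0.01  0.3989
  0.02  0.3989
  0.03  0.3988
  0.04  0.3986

36.85

σ√T = 0.4·√0.08333 = 0.1155
d₁ = [ln(320/325) + (0.082 + 0.4²/2)·0.08333] / 0.1155 = [-0.0155 + 0.0135] / 0.1155 = -0.0174 ≈ -0.02
√T = √0.08333 = 0.2887
φ(d₁) = φ(-0.02) = 0.3989
vega = S·φ(d₁)·√T = 320·0.3989·0.2887 = 36.8520
(The call has the same vega.)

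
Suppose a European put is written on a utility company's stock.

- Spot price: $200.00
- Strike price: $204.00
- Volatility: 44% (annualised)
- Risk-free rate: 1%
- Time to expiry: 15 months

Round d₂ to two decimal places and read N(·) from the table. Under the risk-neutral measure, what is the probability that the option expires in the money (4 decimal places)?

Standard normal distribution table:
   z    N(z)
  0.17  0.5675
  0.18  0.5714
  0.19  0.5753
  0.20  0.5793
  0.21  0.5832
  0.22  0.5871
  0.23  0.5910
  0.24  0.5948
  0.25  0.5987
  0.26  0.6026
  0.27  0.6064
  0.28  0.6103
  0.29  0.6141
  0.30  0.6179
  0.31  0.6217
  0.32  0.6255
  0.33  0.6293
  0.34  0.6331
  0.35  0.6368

0.6026

σ√T = 0.44 × 1.1180 = 0.4919
d₁ = [ln(200/204) + (0.01 + 0.44²/2)·1.25] / 0.4919 = [-0.0198 + 0.1335] / 0.4919 = 0.2311 which rounds to 0.23
d₂ = d₁ − σ√T = 0.2311 − 0.4919 = -0.2608 which rounds to -0.26
Risk-neutral Pr[S_T < K] = N(−d₂) = N(0.26) = 0.6026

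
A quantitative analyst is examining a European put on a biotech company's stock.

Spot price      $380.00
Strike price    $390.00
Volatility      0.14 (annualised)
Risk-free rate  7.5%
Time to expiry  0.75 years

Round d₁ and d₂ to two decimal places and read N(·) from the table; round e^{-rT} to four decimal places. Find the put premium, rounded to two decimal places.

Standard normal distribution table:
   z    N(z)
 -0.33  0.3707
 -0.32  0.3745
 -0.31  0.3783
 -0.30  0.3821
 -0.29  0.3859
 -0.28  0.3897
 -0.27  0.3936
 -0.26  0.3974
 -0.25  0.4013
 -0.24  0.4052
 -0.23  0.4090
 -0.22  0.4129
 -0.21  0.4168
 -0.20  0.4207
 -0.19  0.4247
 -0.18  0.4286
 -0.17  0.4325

$12.82

σ√T = 0.14 × 0.8660 = 0.1212
d₁ = [ln(380/390) + (0.075 + 0.14²/2)·0.75] / 0.1212 = [-0.0260 + 0.0636] / 0.1212 = 0.3103 which rounds to 0.31
d₂ = d₁ − σ√T = 0.3103 − 0.1212 = 0.1891 which rounds to 0.19
e^(−rT) = e^(−0.075·0.75) = 0.9453
P = 390·0.9453·N(-0.19) − 380·N(-0.31) = 390·0.9453·0.4247 − 380·0.3783 = 156.5729 − 143.7540 = 12.8189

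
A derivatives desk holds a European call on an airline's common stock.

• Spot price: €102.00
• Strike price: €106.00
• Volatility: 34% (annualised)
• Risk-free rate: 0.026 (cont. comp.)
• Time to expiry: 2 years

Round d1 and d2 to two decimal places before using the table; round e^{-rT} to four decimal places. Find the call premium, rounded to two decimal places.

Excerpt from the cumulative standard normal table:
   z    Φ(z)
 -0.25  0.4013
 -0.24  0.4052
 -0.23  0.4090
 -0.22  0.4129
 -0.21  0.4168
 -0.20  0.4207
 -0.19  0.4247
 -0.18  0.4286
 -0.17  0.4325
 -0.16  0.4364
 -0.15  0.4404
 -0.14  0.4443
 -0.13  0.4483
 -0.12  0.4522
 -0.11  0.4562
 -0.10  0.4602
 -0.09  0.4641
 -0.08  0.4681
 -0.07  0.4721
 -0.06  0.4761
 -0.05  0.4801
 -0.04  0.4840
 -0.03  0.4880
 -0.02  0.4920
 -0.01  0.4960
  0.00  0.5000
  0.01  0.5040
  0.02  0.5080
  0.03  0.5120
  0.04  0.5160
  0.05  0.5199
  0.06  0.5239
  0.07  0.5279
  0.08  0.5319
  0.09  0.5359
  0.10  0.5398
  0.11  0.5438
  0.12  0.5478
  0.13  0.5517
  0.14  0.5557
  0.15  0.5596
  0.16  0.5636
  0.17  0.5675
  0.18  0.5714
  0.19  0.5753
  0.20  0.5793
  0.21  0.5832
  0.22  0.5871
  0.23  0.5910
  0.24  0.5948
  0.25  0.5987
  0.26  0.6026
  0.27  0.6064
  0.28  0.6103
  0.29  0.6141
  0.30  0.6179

σ√T = 0.34 × 1.4142 = 0.4808
d₁ = [ln(102/106) + (0.026 + ½·0.34²)·2] / (σ√T) = (-0.0385 + 0.1676) / 0.4808 = 0.2686 ≈ 0.27
d₂ = 0.2686 − 0.4808 = -0.2123 ≈ -0.21
e^(−rT) = e^(−0.026·2) = 0.9493
N(d₁) = N(0.27) = 0.6064;  N(d₂) = N(-0.21) = 0.4168
C = 102·0.6064 − 106·0.9493·0.4168 = 61.8528 − 41.9408 = 19.9120

€19.91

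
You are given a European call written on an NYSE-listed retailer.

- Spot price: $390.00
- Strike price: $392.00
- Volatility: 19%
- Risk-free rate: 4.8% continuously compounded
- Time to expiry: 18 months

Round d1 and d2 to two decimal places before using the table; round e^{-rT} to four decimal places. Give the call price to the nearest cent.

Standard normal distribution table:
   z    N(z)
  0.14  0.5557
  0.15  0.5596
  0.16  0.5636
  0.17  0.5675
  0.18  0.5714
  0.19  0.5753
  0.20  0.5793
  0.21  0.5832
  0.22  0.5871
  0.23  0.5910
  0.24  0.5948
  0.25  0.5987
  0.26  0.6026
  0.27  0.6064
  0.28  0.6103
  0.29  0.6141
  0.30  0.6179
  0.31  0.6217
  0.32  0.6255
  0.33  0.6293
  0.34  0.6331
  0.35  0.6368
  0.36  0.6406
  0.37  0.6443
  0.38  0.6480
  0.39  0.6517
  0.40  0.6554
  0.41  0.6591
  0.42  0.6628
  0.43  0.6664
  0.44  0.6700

$48.61

σ√T = 0.19·√1.5 = 0.2327
d₁ = [ln(390/392) + (0.048 + 0.19²/2)·1.5] / 0.2327 = [-0.0051 + 0.0991] / 0.2327 = 0.4038 → 0.40
d₂ = d₁ − σ√T = 0.4038 − 0.2327 = 0.1711 → 0.17
e^(−rT) = e^(−0.048·1.5) = 0.9305
C = 390·N(0.40) − 392·0.9305·N(0.17) = 390·0.6554 − 392·0.9305·0.5675 = 255.6060 − 206.9990 = 48.6070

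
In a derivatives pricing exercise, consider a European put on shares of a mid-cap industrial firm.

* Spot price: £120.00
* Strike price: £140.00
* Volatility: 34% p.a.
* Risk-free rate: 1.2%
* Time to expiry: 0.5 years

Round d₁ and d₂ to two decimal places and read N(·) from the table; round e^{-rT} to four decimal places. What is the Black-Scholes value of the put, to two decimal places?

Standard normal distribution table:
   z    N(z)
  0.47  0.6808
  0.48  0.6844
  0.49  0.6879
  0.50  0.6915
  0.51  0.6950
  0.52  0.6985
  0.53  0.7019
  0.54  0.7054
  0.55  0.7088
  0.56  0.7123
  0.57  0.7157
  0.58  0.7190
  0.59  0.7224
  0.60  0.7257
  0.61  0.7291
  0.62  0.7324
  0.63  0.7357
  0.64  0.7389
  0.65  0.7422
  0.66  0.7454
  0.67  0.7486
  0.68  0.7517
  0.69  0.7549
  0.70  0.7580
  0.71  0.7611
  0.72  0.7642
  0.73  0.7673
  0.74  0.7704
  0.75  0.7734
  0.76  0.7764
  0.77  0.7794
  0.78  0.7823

T = 0.5;  σ√T = 0.2404
ln(S/K) + (r + σ²/2)T = ln(120/140) + (0.012 + 0.34²/2)·0.5 = -0.1542 + 0.0349 = -0.1193
d₁ = -0.1193 / 0.2404 = -0.4960 ≈ -0.50
d₂ = d₁ − σ√T = -0.4960 − 0.2404 = -0.7364 ≈ -0.74
e^(−rT) = e^(−0.012·0.5) = 0.9940
N(−d₂) = N(0.74) = 0.7704;  N(−d₁) = N(0.50) = 0.6915
P = 140·0.9940·0.7704 − 120·0.6915 = 107.2089 − 82.9800 = 24.2289

£24.23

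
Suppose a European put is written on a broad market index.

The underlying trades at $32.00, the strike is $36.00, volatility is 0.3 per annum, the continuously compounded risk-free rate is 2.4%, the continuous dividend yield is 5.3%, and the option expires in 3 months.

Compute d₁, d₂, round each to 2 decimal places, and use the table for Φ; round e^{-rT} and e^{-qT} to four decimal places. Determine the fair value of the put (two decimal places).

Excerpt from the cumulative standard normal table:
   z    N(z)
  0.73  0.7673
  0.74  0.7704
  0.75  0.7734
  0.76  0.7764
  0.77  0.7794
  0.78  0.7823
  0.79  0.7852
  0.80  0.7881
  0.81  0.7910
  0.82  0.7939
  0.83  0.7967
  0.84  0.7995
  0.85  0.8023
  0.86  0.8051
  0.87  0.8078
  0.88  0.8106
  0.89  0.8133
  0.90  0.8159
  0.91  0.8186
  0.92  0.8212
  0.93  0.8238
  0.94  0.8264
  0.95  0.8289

$4.78

σ√T = 0.3·√0.25 = 0.1500
ln(S/K) + (r − q + σ²/2)T = ln(32/36) + (0.024 − 0.053 + 0.3²/2)·0.25 = -0.1178 + 0.0040 = -0.1138
d₁ = -0.1138 / 0.1500 = -0.7586 ≈ -0.76
d₂ = d₁ − σ√T = -0.7586 − 0.1500 = -0.9086 ≈ -0.91
e^(−qT) = e^(−0.053·0.25) = 0.9868;  e^(−rT) = e^(−0.024·0.25) = 0.9940
N(−d₂) = N(0.91) = 0.8186;  N(−d₁) = N(0.76) = 0.7764
P = 36·0.9940·0.8186 − 32·0.9868·0.7764 = 29.2928 − 24.5168 = 4.7759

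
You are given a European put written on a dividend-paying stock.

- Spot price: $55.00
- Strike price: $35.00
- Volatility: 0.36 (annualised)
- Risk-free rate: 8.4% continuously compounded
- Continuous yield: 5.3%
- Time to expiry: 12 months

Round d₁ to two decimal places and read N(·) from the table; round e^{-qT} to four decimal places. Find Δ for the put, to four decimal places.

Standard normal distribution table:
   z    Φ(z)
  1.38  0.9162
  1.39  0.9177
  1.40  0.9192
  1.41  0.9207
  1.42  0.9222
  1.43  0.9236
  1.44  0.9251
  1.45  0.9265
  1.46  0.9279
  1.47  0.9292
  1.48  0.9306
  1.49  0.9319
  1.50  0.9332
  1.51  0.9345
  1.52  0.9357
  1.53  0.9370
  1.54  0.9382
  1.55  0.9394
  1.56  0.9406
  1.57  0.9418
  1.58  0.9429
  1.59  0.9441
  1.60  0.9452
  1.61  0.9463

σ√T = 0.36 × 1.0000 = 0.3600
ln(S/K) + (r − q + σ²/2)T = ln(55/35) + (0.084 − 0.053 + 0.36²/2)·1 = 0.4520 + 0.0958 = 0.5478
d₁ = 0.5478 / 0.3600 = 1.5216 which rounds to 1.52
N(d₁) = N(1.52) = 0.9357
Δ_put = e^(−qT)·(N(d₁) − 1) = 0.9484·(0.9357 − 1) = -0.0610

-0.0610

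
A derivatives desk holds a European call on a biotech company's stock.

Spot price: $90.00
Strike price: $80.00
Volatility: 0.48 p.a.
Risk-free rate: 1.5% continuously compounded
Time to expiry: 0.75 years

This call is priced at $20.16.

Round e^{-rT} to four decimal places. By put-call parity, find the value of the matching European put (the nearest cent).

e^(−rT) = e^(−0.015·0.75) = 0.9888
Put-call parity: C − P = S − K·e^(−rT) = 90 − 80·0.9888 = 90 − 79.1040 = 10.8960
P = C − (C − P) = 20.16 − (10.8960) = 9.2640

$9.26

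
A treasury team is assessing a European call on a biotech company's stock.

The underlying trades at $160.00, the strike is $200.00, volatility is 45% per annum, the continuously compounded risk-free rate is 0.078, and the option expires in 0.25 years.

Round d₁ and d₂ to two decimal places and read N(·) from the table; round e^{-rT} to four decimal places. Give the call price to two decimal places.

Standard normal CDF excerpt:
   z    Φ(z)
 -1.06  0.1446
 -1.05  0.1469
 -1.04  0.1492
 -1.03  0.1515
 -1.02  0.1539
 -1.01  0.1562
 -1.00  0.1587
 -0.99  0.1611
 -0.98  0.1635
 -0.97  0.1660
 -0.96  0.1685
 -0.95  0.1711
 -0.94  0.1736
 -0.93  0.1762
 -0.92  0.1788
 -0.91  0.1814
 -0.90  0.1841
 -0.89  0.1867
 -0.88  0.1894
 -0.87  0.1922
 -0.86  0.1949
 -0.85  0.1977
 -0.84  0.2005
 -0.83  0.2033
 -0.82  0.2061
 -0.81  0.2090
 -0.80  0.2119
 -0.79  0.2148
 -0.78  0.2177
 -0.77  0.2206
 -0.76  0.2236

σ√T = 0.45·√0.25 = 0.2250
d₁ = [ln(160/200) + (0.078 + ½·0.45²)·0.25] / (σ√T) = (-0.2231 + 0.0448) / 0.2250 = -0.7926 which rounds to -0.79
d₂ = -0.7926 − 0.2250 = -1.0176 which rounds to -1.02
e^(−rT) = e^(−0.078·0.25) = 0.9807
N(d₁) = N(-0.79) = 0.2148;  N(d₂) = N(-1.02) = 0.1539
C = 160·0.2148 − 200·0.9807·0.1539 = 34.3680 − 30.1859 = 4.1821

$4.18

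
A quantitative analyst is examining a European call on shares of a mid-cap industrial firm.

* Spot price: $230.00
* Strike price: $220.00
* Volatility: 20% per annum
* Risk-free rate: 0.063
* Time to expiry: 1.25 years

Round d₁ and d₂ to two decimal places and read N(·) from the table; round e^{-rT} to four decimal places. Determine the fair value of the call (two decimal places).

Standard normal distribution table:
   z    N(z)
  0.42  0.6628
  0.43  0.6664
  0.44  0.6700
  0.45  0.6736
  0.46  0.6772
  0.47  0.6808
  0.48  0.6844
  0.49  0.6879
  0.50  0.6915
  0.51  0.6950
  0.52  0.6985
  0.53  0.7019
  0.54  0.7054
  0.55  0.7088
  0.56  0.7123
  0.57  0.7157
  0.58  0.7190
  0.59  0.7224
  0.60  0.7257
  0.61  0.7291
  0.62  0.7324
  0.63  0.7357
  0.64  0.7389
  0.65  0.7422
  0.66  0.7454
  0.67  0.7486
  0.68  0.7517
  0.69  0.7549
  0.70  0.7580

σ√T = 0.2·√1.25 = 0.2236
d₁ = [ln(230/220) + (0.063 + 0.2²/2)·1.25] / 0.2236 = [0.0445 + 0.1038] / 0.2236 = 0.6628 which rounds to 0.66
d₂ = d₁ − σ√T = 0.6628 − 0.2236 = 0.4392 which rounds to 0.44
exp(−rT) = exp(−0.063·1.25) = 0.9243
N(d₁) = N(0.66) = 0.7454;  N(d₂) = N(0.44) = 0.6700
C = 230·0.7454 − 220·0.9243·0.6700 = 171.4420 − 136.2418 = 35.2002

$35.20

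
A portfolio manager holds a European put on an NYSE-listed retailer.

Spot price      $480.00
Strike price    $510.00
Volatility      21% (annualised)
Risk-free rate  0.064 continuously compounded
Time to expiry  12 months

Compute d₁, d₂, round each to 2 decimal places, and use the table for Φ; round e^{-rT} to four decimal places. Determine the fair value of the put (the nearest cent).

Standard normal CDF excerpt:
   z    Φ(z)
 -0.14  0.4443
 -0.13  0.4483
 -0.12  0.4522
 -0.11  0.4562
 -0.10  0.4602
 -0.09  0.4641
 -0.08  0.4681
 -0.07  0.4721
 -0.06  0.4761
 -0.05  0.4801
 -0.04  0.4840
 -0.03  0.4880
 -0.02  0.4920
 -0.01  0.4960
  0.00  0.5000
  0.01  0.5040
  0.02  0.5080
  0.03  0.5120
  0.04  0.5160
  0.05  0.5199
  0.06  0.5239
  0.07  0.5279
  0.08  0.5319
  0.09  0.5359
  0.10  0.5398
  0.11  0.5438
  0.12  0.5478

$39.31

T = 1;  σ√T = 0.2100
d₁ = [ln(480/510) + (0.064 + 0.21²/2)·1] / 0.2100 = [-0.0606 + 0.0861] / 0.2100 = 0.1211 → 0.12
d₂ = d₁ − σ√T = 0.1211 − 0.2100 = -0.0889 → -0.09
e^(−rT) = e^(−0.064·1) = 0.9380
N(−d₂) = N(0.09) = 0.5359;  N(−d₁) = N(-0.12) = 0.4522
P = 510·0.9380·0.5359 − 480·0.4522 = 256.3638 − 217.0560 = 39.3078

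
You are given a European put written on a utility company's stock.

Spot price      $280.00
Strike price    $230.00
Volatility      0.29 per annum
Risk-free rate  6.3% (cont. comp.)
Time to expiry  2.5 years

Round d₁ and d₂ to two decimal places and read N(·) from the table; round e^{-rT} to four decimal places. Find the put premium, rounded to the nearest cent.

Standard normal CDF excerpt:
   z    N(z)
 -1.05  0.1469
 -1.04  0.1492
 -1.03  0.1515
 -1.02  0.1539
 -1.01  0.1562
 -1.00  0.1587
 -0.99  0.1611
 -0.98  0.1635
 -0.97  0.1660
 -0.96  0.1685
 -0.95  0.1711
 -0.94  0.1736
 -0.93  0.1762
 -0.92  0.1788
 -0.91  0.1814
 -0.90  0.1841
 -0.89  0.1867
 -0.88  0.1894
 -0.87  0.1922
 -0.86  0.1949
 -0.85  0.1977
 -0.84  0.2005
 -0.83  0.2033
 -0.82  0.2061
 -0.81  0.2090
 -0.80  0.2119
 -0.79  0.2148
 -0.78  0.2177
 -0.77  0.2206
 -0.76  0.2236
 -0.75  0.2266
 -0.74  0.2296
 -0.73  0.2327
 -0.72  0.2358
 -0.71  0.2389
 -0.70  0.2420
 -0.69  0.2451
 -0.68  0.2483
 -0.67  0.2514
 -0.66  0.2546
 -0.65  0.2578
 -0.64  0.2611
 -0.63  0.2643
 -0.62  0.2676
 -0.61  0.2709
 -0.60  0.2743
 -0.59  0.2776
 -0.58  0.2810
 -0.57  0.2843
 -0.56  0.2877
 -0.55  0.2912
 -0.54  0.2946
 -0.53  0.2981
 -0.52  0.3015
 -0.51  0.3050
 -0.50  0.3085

$13.45

σ√T = 0.29·√2.5 = 0.4585
d₁ = [ln(280/230) + (0.063 + ½·0.29²)·2.5] / (σ√T) = (0.1967 + 0.2626) / 0.4585 = 1.0018 ⇒ 1.00
d₂ = 1.0018 − 0.4585 = 0.5432 ⇒ 0.54
e^(−rT) = e^(−0.063·2.5) = 0.8543
N(−d₂) = N(-0.54) = 0.2946;  N(−d₁) = N(-1.00) = 0.1587
P = 230·0.8543·0.2946 − 280·0.1587 = 57.8857 − 44.4360 = 13.4497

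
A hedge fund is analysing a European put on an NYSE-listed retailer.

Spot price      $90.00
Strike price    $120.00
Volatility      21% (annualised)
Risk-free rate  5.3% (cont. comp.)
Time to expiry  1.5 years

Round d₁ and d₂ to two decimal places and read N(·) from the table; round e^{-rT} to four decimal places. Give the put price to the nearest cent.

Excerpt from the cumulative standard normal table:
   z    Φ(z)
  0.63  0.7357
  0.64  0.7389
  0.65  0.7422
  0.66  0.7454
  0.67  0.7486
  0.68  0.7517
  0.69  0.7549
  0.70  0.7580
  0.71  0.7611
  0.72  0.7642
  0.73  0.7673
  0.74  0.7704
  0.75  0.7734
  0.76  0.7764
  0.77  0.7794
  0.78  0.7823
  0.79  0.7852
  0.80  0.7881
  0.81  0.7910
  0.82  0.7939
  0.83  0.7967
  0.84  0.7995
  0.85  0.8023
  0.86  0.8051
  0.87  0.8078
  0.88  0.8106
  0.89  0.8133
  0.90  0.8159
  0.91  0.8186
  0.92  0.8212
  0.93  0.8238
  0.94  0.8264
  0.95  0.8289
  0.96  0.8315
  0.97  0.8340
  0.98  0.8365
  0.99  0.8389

σ√T = 0.21 × 1.2247 = 0.2572
d₁ = [ln(90/120) + (0.053 + 0.21²/2)·1.5] / 0.2572 = [-0.2877 + 0.1126] / 0.2572 = -0.6808 ≈ -0.68
d₂ = d₁ − σ√T = -0.6808 − 0.2572 = -0.9380 ≈ -0.94
e^(−rT) = e^(−0.053·1.5) = 0.9236
N(−d₂) = N(0.94) = 0.8264;  N(−d₁) = N(0.68) = 0.7517
P = 120·0.9236·0.8264 − 90·0.7517 = 91.5916 − 67.6530 = 23.9386

$23.94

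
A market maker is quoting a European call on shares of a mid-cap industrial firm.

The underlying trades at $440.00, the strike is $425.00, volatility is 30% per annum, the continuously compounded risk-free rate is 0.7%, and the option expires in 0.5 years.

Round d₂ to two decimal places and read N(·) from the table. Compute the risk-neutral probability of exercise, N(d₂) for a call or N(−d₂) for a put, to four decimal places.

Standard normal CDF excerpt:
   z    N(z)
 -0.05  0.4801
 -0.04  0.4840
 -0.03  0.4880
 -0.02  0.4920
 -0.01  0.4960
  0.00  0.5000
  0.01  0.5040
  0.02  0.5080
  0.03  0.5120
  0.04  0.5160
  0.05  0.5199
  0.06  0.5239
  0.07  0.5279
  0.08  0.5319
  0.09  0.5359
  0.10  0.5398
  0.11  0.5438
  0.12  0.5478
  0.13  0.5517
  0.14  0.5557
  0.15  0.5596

σ√T = 0.3 × 0.7071 = 0.2121
d₁ = [ln(440/425) + (0.007 + 0.3²/2)·0.5] / 0.2121 = [0.0347 + 0.0260] / 0.2121 = 0.2861 → 0.29
d₂ = d₁ − σ√T = 0.2861 − 0.2121 = 0.0739 → 0.07
Risk-neutral Pr[S_T > K] = N(d₂) = N(0.07) = 0.5279

0.5279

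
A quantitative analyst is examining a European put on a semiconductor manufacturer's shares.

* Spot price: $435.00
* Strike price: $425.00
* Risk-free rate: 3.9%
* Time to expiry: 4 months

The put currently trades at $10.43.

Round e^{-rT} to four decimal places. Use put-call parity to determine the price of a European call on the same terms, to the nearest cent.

$25.91

exp(−rT) = exp(−0.039·0.3333) = 0.9871
Put-call parity: C − P = S − K·e^(−rT) = 435 − 425·0.9871 = 435 − 419.5175 = 15.4825
C = P + (C − P) = 10.43 + (15.4825) = 25.9125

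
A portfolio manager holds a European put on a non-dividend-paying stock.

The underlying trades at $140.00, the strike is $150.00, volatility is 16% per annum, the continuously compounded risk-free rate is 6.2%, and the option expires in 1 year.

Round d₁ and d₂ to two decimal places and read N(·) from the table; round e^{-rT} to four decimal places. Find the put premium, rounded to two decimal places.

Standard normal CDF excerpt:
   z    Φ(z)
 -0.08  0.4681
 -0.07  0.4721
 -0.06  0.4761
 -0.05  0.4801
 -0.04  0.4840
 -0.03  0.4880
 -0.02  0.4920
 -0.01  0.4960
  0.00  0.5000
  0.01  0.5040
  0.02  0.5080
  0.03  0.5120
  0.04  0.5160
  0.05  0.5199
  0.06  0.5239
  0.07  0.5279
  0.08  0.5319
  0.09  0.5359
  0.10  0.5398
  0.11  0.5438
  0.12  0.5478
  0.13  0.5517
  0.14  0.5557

$9.47

σ√T = 0.16 × 1.0000 = 0.1600
d₁ = [ln(140/150) + (0.062 + 0.16²/2)·1] / 0.1600 = [-0.0690 + 0.0748] / 0.1600 = 0.0363 ≈ 0.04
d₂ = d₁ − σ√T = 0.0363 − 0.1600 = -0.1237 ≈ -0.12
e^(−rT) = e^(−0.062·1) = 0.9399
N(−d₂) = N(0.12) = 0.5478;  N(−d₁) = N(-0.04) = 0.4840
P = 150·0.9399·0.5478 − 140·0.4840 = 77.2316 − 67.7600 = 9.4716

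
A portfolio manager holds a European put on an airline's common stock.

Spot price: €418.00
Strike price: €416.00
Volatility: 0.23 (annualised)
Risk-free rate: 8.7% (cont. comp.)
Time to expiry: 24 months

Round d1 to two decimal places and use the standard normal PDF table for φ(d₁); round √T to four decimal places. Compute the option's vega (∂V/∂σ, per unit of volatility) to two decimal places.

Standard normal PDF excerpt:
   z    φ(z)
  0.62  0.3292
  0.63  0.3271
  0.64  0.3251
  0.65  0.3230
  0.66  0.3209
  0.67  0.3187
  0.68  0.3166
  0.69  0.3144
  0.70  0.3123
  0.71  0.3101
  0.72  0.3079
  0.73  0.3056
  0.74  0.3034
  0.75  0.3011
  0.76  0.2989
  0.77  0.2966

T = 2;  σ√T = 0.3253
ln(S/K) + (r + σ²/2)T = ln(418/416) + (0.087 + 0.23²/2)·2 = 0.0048 + 0.2269 = 0.2317
d₁ = 0.2317 / 0.3253 = 0.7123 → 0.71
√T = √2 = 1.4142
φ(d₁) = φ(0.71) = 0.3101
vega = S·φ(d₁)·√T = 418·0.3101·1.4142 = 183.3111

183.31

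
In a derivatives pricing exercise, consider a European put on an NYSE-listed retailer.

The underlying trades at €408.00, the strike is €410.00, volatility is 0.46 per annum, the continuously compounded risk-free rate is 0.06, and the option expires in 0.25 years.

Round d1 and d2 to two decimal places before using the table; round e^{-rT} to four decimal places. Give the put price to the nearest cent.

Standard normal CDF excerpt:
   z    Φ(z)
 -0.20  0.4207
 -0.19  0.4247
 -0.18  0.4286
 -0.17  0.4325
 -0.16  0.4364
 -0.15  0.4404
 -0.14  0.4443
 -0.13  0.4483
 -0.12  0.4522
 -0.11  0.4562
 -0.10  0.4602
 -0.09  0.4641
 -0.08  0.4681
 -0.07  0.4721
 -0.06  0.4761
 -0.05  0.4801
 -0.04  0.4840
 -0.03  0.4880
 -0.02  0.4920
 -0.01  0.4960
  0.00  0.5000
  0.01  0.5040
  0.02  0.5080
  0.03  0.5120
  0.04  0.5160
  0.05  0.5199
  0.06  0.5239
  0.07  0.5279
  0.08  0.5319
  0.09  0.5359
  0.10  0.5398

σ√T = 0.46 × 0.5000 = 0.2300
ln(S/K) + (r + σ²/2)T = ln(408/410) + (0.06 + 0.46²/2)·0.25 = -0.0049 + 0.0415 = 0.0366
d₁ = 0.0366 / 0.2300 = 0.1590 which rounds to 0.16
d₂ = d₁ − σ√T = 0.1590 − 0.2300 = -0.0710 which rounds to -0.07
e^(−rT) = e^(−0.06·0.25) = 0.9851
N(−d₂) = N(0.07) = 0.5279;  N(−d₁) = N(-0.16) = 0.4364
P = 410·0.9851·0.5279 − 408·0.4364 = 213.2141 − 178.0512 = 35.1629

€35.16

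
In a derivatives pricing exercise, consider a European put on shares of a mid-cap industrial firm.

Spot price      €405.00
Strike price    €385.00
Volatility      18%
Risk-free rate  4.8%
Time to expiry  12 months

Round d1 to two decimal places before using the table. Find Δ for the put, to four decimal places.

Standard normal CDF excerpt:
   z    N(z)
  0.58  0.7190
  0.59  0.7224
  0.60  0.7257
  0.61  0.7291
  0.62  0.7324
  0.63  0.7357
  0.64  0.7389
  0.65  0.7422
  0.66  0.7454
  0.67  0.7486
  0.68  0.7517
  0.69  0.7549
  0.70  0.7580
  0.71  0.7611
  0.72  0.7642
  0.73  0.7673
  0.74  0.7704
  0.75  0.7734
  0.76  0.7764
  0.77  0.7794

σ√T = 0.18·√1 = 0.1800
d₁ = [ln(405/385) + (0.048 + 0.18²/2)·1] / 0.1800 = [0.0506 + 0.0642] / 0.1800 = 0.6380 ⇒ 0.64
N(d₁) = N(0.64) = 0.7389
Δ_put = N(d₁) − 1 = 0.7389 − 1 = -0.2611

-0.2611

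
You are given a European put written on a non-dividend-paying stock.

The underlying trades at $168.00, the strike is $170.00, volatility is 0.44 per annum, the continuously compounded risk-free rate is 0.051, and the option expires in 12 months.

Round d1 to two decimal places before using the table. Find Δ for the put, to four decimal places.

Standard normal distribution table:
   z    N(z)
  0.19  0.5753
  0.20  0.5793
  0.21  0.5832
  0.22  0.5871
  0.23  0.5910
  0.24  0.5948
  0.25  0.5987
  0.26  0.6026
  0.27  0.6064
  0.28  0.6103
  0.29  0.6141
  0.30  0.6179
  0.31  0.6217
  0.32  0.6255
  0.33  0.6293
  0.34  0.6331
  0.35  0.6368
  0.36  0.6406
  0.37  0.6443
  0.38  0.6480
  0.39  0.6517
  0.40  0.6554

-0.3783

σ√T = 0.44 × 1.0000 = 0.4400
d₁ = [ln(168/170) + (0.051 + ½·0.44²)·1] / (σ√T) = (-0.0118 + 0.1478) / 0.4400 = 0.3090 which rounds to 0.31
N(d₁) = N(0.31) = 0.6217
Δ_put = N(d₁) − 1 = 0.6217 − 1 = -0.3783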